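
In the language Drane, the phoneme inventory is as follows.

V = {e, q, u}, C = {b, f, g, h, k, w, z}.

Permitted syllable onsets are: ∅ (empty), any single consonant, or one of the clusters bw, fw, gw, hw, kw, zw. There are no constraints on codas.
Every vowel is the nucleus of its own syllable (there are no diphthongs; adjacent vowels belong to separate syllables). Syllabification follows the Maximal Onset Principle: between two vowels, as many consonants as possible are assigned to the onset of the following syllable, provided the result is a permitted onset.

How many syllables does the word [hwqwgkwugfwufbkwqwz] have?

4

The vowels are q, u, u, q — 4 nuclei, so 4 syllables.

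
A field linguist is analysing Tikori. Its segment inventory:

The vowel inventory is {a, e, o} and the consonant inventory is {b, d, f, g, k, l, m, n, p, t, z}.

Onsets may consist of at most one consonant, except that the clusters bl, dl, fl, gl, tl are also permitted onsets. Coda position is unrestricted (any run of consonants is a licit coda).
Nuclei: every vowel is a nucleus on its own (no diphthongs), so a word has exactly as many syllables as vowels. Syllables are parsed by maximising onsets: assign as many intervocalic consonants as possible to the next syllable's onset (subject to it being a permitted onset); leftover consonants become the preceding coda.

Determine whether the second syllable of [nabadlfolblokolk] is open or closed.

closed

Nuclei (vowels): a, a, o, o, o → 5 syllables.
σ1/σ2 boundary: /b/ → onset of the next syllable (single consonants are always licit onsets).
σ2/σ3 boundary: /dlf/ splits as /dl/ + /f/ (/f/ is the longest suffix that is a licit onset).
σ3/σ4 boundary: cluster /lbl/ — the longest permitted-onset suffix is /bl/; onset = /bl/, preceding coda = /l/.
σ4/σ5 boundary: /k/ → onset of the next syllable (single consonants are always licit onsets).
So the parse is na.badl.fol.blo.kolk.
Syllable 2 is /badl/ with coda /dl/, so it is closed.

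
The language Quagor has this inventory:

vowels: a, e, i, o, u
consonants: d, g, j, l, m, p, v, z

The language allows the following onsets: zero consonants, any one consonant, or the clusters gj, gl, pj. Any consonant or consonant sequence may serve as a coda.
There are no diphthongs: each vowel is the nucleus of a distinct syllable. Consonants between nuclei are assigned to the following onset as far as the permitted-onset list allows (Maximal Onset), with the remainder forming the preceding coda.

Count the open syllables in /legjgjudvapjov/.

1

Nuclei (vowels): e, u, a, o → 4 syllables.
σ1/σ2 boundary: /gjgj/; trying suffixes from longest down, /gj/ is the first permitted one, so coda /gj/ | onset /gj/.
σ2/σ3 boundary: /dv/ splits as /d/ + /v/ (/v/ is the longest suffix that is a licit onset).
σ3/σ4 boundary: /pj/ — entire cluster is a permitted onset → onset /pj/, coda ∅.
Result: legj.gjud.va.pjov.
Classifying each syllable: /legj/ (closed), /gjud/ (closed), /va/ (open), /pjov/ (closed).
Open syllables: 1.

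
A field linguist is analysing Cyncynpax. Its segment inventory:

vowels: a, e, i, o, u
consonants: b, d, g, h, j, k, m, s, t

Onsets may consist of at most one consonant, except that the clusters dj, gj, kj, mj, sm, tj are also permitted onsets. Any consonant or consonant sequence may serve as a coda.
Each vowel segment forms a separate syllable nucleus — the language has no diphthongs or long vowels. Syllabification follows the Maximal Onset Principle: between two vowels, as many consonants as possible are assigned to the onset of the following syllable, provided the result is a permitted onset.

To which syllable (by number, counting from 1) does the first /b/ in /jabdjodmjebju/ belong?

The vowels are a, o, e, u — 4 nuclei, so 4 syllables.
Between /a/ (V1) and /o/ (V2): cluster /bdj/ — the longest permitted-onset suffix is /dj/; onset = /dj/, preceding coda = /b/.
Between /o/ (V2) and /e/ (V3): /dmj/; trying suffixes from longest down, /mj/ is the first permitted one, so coda /d/ | onset /mj/.
Between /e/ (V3) and /u/ (V4): /bj/; trying suffixes from longest down, /j/ is the first permitted one, so coda /b/ | onset /j/.
So the parse is jab.djod.mjeb.ju.
The first /b/ is in the coda of syllable 1 (/jab/).

1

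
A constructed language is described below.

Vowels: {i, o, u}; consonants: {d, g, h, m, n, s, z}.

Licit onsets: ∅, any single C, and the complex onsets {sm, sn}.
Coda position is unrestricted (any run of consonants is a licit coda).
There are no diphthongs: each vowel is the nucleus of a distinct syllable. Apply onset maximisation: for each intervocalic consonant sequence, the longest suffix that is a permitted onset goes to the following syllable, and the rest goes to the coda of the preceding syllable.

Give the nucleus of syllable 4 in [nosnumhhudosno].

The vowels are o, u, u, o, o — 5 nuclei, so 5 syllables.
The fourth nucleus (vowel 4 from the left) is /o/.

o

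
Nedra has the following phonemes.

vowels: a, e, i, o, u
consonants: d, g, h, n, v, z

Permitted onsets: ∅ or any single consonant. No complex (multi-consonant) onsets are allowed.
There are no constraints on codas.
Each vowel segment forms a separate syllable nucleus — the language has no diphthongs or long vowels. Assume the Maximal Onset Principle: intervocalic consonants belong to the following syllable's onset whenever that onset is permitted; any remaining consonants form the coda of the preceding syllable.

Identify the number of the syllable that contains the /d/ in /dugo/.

1

Vowels present: u, o; each is a nucleus, giving 2 syllables.
V1 /u/ – V2 /o/: /g/ → onset of the next syllable (single consonants are always licit onsets).
Syllabification: du.go.
The /d/ is in the onset of syllable 1 (/du/).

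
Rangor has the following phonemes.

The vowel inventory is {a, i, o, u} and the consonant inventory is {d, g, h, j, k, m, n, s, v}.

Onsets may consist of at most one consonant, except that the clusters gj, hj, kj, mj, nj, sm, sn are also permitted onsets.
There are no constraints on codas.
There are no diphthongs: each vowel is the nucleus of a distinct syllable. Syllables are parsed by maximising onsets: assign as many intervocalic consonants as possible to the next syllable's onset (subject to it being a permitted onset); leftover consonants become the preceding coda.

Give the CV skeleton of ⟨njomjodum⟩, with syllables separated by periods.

CCV.CCV.CVC

The vowels are o, o, u — 3 nuclei, so 3 syllables.
/o…o/ gap (V1→V2): /mj/ is a licit onset in full, so it all attaches to the next syllable.
/o…u/ gap (V2→V3): just /d/ — single C goes to the following onset.
So the parse is njo.mjo.dum.
Mapping each syllable to C/V: /njo/ → CCV, /mjo/ → CCV, /dum/ → CVC.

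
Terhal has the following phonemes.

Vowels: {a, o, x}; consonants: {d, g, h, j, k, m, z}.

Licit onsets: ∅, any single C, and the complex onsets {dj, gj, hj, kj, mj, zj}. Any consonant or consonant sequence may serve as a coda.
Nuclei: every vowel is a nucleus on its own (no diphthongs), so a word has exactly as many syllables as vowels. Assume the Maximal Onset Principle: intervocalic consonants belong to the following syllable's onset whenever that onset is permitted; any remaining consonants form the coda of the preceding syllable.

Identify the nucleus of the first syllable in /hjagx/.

The vowels are a, x — 2 nuclei, so 2 syllables.
The first nucleus (vowel 1 from the left) is /a/.

a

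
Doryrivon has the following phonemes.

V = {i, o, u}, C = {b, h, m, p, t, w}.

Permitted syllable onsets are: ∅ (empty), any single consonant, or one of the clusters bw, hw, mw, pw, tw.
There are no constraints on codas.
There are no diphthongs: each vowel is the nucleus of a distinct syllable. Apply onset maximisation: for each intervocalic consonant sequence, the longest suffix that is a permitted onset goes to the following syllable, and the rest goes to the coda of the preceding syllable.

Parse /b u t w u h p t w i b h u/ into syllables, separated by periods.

Vowels present: u, u, i, u; each is a nucleus, giving 4 syllables.
σ1/σ2 boundary: cluster /tw/ — /tw/ is itself a permitted onset, so the whole cluster goes right; preceding coda = ∅.
σ2/σ3 boundary: cluster /hptw/ — the longest permitted-onset suffix is /tw/; onset = /tw/, preceding coda = /hp/.
σ3/σ4 boundary: /bh/ splits as /b/ + /h/ (/h/ is the longest suffix that is a licit onset).

bu.twuhp.twib.hu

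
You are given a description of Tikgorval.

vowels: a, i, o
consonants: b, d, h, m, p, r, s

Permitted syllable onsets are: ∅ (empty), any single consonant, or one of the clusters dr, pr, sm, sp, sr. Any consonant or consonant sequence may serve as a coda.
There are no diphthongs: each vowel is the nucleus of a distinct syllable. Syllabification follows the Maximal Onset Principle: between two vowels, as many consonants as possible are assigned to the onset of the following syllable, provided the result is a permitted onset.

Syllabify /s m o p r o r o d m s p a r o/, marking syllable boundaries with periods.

smo.pro.rodm.spa.ro

The vowels are o, o, o, a, o — 5 nuclei, so 5 syllables.
Between /o/ (V1) and /o/ (V2): /pr/ is a licit onset in full, so it all attaches to the next syllable.
Between /o/ (V2) and /o/ (V3): just /r/ — single C goes to the following onset.
Between /o/ (V3) and /a/ (V4): /dmsp/; trying suffixes from longest down, /sp/ is the first permitted one, so coda /dm/ | onset /sp/.
Between /a/ (V4) and /o/ (V5): just /r/ — single C goes to the following onset.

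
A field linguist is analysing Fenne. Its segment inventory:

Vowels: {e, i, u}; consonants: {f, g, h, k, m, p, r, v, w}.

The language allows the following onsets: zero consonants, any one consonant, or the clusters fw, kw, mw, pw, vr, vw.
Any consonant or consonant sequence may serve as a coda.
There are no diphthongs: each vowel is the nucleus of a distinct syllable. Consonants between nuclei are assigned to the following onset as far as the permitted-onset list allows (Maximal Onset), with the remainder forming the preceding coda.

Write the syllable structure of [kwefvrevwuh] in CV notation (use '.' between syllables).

CCVC.CCV.CCVC

Nuclei (vowels): e, e, u → 3 syllables.
/e…e/ gap (V1→V2): /fvr/ — longest licit onset from the right is /vr/, leaving /f/ as coda.
/e…u/ gap (V2→V3): /vw/ is a licit onset in full, so it all attaches to the next syllable.
Result: kwef.vre.vwuh.
Mapping each syllable to C/V: /kwef/ → CCVC, /vre/ → CCV, /vwuh/ → CCVC.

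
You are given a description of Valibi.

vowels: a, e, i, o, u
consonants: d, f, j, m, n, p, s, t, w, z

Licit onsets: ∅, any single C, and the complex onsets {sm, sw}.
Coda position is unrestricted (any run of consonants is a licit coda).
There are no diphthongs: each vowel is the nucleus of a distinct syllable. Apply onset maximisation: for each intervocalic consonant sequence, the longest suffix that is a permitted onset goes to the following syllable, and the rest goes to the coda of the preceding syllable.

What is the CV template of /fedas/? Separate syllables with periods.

CV.CVC

Nuclei (vowels): e, a → 2 syllables.
Between /e/ (V1) and /a/ (V2): just /d/ — single C goes to the following onset.
Result: fe.das.
Mapping each syllable to C/V: /fe/ → CV, /das/ → CVC.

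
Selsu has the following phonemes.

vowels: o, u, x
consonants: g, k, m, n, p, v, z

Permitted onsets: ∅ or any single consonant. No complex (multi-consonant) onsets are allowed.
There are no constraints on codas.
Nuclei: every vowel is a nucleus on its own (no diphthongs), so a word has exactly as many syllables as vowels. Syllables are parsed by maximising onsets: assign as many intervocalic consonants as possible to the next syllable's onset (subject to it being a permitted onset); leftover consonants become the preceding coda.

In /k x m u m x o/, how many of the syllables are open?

4

Nuclei (vowels): x, u, x, o → 4 syllables.
Between /x/ (V1) and /u/ (V2): /m/ → onset of the next syllable (single consonants are always licit onsets).
Between /u/ (V2) and /x/ (V3): /m/ is a single consonant, so it becomes the next onset.
Between /x/ (V3) and /o/ (V4): nothing intervenes; syllable break is V.V.
Result: kx.mu.mx.o.
Classifying each syllable: /kx/ (open), /mu/ (open), /mx/ (open), /o/ (open).
Open syllables: 4.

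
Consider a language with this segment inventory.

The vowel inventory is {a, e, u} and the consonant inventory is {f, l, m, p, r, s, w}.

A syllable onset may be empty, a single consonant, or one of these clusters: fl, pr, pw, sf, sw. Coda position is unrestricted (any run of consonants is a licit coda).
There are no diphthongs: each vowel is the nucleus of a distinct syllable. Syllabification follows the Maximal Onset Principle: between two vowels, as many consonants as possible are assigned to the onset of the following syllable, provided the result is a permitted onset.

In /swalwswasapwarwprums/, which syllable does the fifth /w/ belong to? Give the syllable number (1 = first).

4

Nuclei (vowels): a, a, a, a, u → 5 syllables.
/a…a/ gap (V1→V2): cluster /lwsw/ — the longest permitted-onset suffix is /sw/; onset = /sw/, preceding coda = /lw/.
/a…a/ gap (V2→V3): /s/ is a single consonant, so it becomes the next onset.
/a…a/ gap (V3→V4): /pw/ — entire cluster is a permitted onset → onset /pw/, coda ∅.
/a…u/ gap (V4→V5): /rwpr/ splits as /rw/ + /pr/ (/pr/ is the longest suffix that is a licit onset).
Result: swalw.swa.sa.pwarw.prums.
The fifth /w/ is in the coda of syllable 4 (/pwarw/).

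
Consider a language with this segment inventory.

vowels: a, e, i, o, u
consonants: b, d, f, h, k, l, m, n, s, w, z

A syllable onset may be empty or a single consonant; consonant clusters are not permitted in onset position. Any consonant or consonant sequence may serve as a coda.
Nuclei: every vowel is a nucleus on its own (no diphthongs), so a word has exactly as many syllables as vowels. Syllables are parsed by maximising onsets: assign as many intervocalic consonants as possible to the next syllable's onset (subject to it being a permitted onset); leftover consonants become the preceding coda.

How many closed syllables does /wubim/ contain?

The vowels are u, i — 2 nuclei, so 2 syllables.
/u…i/ gap (V1→V2): /b/ → onset of the next syllable (single consonants are always licit onsets).
Result: wu.bim.
Classifying each syllable: /wu/ (open), /bim/ (closed).
Closed syllables: 1.

1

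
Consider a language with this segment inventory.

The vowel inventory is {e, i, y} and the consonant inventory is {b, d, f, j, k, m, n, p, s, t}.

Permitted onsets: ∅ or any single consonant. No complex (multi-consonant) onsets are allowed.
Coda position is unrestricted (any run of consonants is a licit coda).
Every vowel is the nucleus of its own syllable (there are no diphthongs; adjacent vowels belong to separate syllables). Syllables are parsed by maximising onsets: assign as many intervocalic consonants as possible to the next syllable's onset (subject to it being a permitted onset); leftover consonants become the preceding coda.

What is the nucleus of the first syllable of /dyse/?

The vowels are y, e — 2 nuclei, so 2 syllables.
The first nucleus (vowel 1 from the left) is /y/.

y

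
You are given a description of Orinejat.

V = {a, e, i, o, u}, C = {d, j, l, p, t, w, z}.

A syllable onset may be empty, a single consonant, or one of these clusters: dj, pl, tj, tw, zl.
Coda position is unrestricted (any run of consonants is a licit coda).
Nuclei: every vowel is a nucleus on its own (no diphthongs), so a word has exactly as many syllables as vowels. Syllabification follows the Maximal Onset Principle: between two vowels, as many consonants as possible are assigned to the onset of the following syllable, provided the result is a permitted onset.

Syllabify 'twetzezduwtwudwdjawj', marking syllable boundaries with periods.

twet.zez.duw.twudw.djawj

Vowels present: e, e, u, u, a; each is a nucleus, giving 5 syllables.
Between /e/ (V1) and /e/ (V2): /tz/ — longest licit onset from the right is /z/, leaving /t/ as coda.
Between /e/ (V2) and /u/ (V3): /zd/ splits as /z/ + /d/ (/d/ is the longest suffix that is a licit onset).
Between /u/ (V3) and /u/ (V4): /wtw/ splits as /w/ + /tw/ (/tw/ is the longest suffix that is a licit onset).
Between /u/ (V4) and /a/ (V5): /dwdj/ — longest licit onset from the right is /dj/, leaving /dw/ as coda.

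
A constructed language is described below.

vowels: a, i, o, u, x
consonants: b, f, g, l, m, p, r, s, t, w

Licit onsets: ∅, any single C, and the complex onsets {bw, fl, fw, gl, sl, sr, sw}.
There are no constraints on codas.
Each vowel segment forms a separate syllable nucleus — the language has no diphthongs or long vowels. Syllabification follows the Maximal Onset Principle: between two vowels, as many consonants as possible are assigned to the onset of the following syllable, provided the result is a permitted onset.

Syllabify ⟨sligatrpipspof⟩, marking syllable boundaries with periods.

sli.gatr.pips.pof

Nuclei (vowels): i, a, i, o → 4 syllables.
/i…a/ gap (V1→V2): just /g/ — single C goes to the following onset.
/a…i/ gap (V2→V3): cluster /trp/ — the longest permitted-onset suffix is /p/; onset = /p/, preceding coda = /tr/.
/i…o/ gap (V3→V4): cluster /psp/ — the longest permitted-onset suffix is /p/; onset = /p/, preceding coda = /ps/.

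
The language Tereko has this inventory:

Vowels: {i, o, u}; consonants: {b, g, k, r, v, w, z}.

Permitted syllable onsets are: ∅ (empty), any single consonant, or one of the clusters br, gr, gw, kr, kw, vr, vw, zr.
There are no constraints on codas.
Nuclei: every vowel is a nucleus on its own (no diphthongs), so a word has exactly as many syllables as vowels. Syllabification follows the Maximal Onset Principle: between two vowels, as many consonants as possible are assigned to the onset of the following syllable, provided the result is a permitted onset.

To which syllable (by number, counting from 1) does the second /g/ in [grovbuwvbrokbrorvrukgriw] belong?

Nuclei (vowels): o, u, o, o, u, i → 6 syllables.
/o…u/ gap (V1→V2): /vb/ splits as /v/ + /b/ (/b/ is the longest suffix that is a licit onset).
/u…o/ gap (V2→V3): /wvbr/ — longest licit onset from the right is /br/, leaving /wv/ as coda.
/o…o/ gap (V3→V4): /kbr/ splits as /k/ + /br/ (/br/ is the longest suffix that is a licit onset).
/o…u/ gap (V4→V5): /rvr/; trying suffixes from longest down, /vr/ is the first permitted one, so coda /r/ | onset /vr/.
/u…i/ gap (V5→V6): /kgr/ splits as /k/ + /gr/ (/gr/ is the longest suffix that is a licit onset).
Result: grov.buwv.brok.bror.vruk.griw.
The second /g/ is in the onset of syllable 6 (/griw/).

6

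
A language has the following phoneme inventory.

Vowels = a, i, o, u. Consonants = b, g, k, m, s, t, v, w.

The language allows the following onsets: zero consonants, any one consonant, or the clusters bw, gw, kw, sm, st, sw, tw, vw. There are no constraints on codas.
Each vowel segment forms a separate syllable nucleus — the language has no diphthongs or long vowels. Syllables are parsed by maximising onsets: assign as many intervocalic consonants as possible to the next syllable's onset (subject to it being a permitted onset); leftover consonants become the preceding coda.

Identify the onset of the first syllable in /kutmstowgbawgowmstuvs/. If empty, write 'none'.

Nuclei (vowels): u, o, a, o, u → 5 syllables.
Between /u/ (V1) and /o/ (V2): /tmst/ splits as /tm/ + /st/ (/st/ is the longest suffix that is a licit onset).
Between /o/ (V2) and /a/ (V3): /wgb/ splits as /wg/ + /b/ (/b/ is the longest suffix that is a licit onset).
Between /a/ (V3) and /o/ (V4): /wg/ splits as /w/ + /g/ (/g/ is the longest suffix that is a licit onset).
Between /o/ (V4) and /u/ (V5): cluster /wmst/ — the longest permitted-onset suffix is /st/; onset = /st/, preceding coda = /wm/.
Putting it together: kutm.stowg.baw.gowm.stuvs.
Syllable 1 is /kutm/: onset /k/, nucleus /u/, coda /tm/.

k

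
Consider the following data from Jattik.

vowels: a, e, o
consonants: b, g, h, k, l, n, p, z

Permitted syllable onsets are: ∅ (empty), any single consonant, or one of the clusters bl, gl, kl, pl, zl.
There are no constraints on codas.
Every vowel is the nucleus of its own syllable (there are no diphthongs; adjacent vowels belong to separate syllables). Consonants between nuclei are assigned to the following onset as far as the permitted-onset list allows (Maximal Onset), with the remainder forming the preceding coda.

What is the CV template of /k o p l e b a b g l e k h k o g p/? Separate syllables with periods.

Nuclei (vowels): o, e, a, e, o → 5 syllables.
Between /o/ (V1) and /e/ (V2): cluster /pl/ — /pl/ is itself a permitted onset, so the whole cluster goes right; preceding coda = ∅.
Between /e/ (V2) and /a/ (V3): /b/ → onset of the next syllable (single consonants are always licit onsets).
Between /a/ (V3) and /e/ (V4): /bgl/ — longest licit onset from the right is /gl/, leaving /b/ as coda.
Between /e/ (V4) and /o/ (V5): /khk/ — longest licit onset from the right is /k/, leaving /kh/ as coda.
Syllabification: ko.ple.bab.glekh.kogp.
Mapping each syllable to C/V: /ko/ → CV, /ple/ → CCV, /bab/ → CVC, /glekh/ → CCVCC, /kogp/ → CVCC.

CV.CCV.CVC.CCVCC.CVCC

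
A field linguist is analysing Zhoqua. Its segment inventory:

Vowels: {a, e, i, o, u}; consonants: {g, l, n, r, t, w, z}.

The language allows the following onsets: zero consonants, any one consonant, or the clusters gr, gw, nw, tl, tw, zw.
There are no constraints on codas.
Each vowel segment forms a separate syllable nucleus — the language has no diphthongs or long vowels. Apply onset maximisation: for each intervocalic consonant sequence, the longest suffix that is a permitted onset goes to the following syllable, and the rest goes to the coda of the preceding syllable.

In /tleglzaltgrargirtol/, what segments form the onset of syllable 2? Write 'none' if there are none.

Vowels present: e, a, a, i, o; each is a nucleus, giving 5 syllables.
Between /e/ (V1) and /a/ (V2): cluster /glz/ — the longest permitted-onset suffix is /z/; onset = /z/, preceding coda = /gl/.
Between /a/ (V2) and /a/ (V3): /ltgr/ — longest licit onset from the right is /gr/, leaving /lt/ as coda.
Between /a/ (V3) and /i/ (V4): /rg/; trying suffixes from longest down, /g/ is the first permitted one, so coda /r/ | onset /g/.
Between /i/ (V4) and /o/ (V5): cluster /rt/ — the longest permitted-onset suffix is /t/; onset = /t/, preceding coda = /r/.
Result: tlegl.zalt.grar.gir.tol.
Syllable 2 is /zalt/: onset /z/, nucleus /a/, coda /lt/.

z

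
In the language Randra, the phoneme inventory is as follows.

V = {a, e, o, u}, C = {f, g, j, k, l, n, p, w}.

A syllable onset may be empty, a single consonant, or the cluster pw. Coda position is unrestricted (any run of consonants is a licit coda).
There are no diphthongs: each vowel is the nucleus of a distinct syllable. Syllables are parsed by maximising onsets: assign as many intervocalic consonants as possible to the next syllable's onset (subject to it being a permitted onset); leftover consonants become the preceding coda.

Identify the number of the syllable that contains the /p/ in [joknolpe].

3

Nuclei (vowels): o, o, e → 3 syllables.
Between /o/ (V1) and /o/ (V2): /kn/ splits as /k/ + /n/ (/n/ is the longest suffix that is a licit onset).
Between /o/ (V2) and /e/ (V3): /lp/ splits as /l/ + /p/ (/p/ is the longest suffix that is a licit onset).
Putting it together: jok.nol.pe.
The /p/ is in the onset of syllable 3 (/pe/).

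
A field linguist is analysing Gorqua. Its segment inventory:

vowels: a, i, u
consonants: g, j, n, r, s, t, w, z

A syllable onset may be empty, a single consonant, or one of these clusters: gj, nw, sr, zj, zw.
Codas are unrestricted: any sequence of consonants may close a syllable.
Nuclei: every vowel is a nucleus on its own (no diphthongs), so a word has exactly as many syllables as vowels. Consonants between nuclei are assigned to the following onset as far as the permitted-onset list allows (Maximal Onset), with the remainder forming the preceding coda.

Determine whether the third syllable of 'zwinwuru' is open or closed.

open

Vowels present: i, u, u; each is a nucleus, giving 3 syllables.
σ1/σ2 boundary: cluster /nw/ — /nw/ is itself a permitted onset, so the whole cluster goes right; preceding coda = ∅.
σ2/σ3 boundary: just /r/ — single C goes to the following onset.
So the parse is zwi.nwu.ru.
Syllable 3 is /ru/; it ends in its nucleus with no coda, so it is open.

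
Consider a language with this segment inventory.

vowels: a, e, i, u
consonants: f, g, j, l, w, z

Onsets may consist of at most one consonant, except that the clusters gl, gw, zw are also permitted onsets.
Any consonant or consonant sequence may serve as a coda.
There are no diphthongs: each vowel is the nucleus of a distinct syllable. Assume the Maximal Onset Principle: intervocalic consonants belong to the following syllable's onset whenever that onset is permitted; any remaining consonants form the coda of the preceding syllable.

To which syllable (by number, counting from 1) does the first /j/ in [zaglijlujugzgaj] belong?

2

Nuclei (vowels): a, i, u, u, a → 5 syllables.
Between /a/ (V1) and /i/ (V2): cluster /gl/ — /gl/ is itself a permitted onset, so the whole cluster goes right; preceding coda = ∅.
Between /i/ (V2) and /u/ (V3): /jl/; trying suffixes from longest down, /l/ is the first permitted one, so coda /j/ | onset /l/.
Between /u/ (V3) and /u/ (V4): /j/ → onset of the next syllable (single consonants are always licit onsets).
Between /u/ (V4) and /a/ (V5): cluster /gzg/ — the longest permitted-onset suffix is /g/; onset = /g/, preceding coda = /gz/.
Result: za.glij.lu.jugz.gaj.
The first /j/ is in the coda of syllable 2 (/glij/).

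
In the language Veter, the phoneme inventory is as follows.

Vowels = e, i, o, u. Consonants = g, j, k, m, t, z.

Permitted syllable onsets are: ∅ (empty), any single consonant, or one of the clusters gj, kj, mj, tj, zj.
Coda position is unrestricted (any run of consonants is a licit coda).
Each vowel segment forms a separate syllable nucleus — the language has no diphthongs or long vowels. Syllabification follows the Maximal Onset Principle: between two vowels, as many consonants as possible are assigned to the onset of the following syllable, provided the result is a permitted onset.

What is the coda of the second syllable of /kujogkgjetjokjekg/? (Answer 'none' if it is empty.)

gk

Vowels present: u, o, e, o, e; each is a nucleus, giving 5 syllables.
/u…o/ gap (V1→V2): /j/ → onset of the next syllable (single consonants are always licit onsets).
/o…e/ gap (V2→V3): /gkgj/; trying suffixes from longest down, /gj/ is the first permitted one, so coda /gk/ | onset /gj/.
/e…o/ gap (V3→V4): /tj/ is a licit onset in full, so it all attaches to the next syllable.
/o…e/ gap (V4→V5): cluster /kj/ — /kj/ is itself a permitted onset, so the whole cluster goes right; preceding coda = ∅.
Syllabification: ku.jogk.gje.tjo.kjekg.
Syllable 2 is /jogk/: onset /j/, nucleus /o/, coda /gk/.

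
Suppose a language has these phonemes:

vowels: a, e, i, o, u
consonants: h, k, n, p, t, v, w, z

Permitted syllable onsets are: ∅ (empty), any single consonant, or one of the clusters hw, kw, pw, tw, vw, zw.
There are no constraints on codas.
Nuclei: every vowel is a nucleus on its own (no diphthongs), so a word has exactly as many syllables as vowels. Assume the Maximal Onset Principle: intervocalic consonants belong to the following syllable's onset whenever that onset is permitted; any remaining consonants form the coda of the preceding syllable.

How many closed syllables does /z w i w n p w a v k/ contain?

2

Vowels present: i, a; each is a nucleus, giving 2 syllables.
/i…a/ gap (V1→V2): /wnpw/ — longest licit onset from the right is /pw/, leaving /wn/ as coda.
Result: zwiwn.pwavk.
Classifying each syllable: /zwiwn/ (closed), /pwavk/ (closed).
Closed syllables: 2.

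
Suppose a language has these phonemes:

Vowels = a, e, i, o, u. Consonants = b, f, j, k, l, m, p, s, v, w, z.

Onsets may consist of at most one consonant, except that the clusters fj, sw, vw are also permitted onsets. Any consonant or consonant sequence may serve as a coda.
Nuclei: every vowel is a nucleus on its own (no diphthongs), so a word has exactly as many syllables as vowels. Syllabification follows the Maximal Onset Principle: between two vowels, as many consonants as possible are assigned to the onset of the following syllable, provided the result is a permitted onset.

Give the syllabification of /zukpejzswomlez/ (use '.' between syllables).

zuk.pejz.swom.lez

Vowels present: u, e, o, e; each is a nucleus, giving 4 syllables.
σ1/σ2 boundary: /kp/ splits as /k/ + /p/ (/p/ is the longest suffix that is a licit onset).
σ2/σ3 boundary: cluster /jzsw/ — the longest permitted-onset suffix is /sw/; onset = /sw/, preceding coda = /jz/.
σ3/σ4 boundary: /ml/ splits as /m/ + /l/ (/l/ is the longest suffix that is a licit onset).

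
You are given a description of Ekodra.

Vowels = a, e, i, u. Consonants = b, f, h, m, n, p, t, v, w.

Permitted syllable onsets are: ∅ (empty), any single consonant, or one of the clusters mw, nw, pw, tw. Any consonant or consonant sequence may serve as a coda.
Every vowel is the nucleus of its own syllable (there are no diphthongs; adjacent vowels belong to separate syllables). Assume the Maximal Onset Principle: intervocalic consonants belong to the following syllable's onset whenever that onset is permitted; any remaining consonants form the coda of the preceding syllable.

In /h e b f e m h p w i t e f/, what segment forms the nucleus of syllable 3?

i

The vowels are e, e, i, e — 4 nuclei, so 4 syllables.
The third nucleus (vowel 3 from the left) is /i/.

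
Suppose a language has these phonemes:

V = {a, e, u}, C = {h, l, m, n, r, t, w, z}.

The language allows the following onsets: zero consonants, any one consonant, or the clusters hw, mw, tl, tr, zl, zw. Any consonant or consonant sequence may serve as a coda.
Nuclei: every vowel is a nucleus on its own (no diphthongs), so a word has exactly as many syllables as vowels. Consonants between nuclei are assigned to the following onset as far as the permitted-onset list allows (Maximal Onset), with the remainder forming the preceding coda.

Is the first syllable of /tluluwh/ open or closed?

open

The vowels are u, u — 2 nuclei, so 2 syllables.
/u…u/ gap (V1→V2): just /l/ — single C goes to the following onset.
Syllabification: tlu.luwh.
Syllable 1 is /tlu/; it ends in its nucleus with no coda, so it is open.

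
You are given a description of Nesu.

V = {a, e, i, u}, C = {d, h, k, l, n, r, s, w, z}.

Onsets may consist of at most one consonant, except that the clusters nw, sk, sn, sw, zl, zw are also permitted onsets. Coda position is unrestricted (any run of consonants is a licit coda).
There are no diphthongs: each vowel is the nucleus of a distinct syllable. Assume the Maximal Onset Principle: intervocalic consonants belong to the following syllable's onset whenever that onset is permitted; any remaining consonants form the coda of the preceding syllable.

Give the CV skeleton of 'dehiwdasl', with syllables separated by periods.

The vowels are e, i, a — 3 nuclei, so 3 syllables.
σ1/σ2 boundary: /h/ is a single consonant, so it becomes the next onset.
σ2/σ3 boundary: /wd/ — longest licit onset from the right is /d/, leaving /w/ as coda.
Syllabification: de.hiw.dasl.
Mapping each syllable to C/V: /de/ → CV, /hiw/ → CVC, /dasl/ → CVCC.

CV.CVC.CVCC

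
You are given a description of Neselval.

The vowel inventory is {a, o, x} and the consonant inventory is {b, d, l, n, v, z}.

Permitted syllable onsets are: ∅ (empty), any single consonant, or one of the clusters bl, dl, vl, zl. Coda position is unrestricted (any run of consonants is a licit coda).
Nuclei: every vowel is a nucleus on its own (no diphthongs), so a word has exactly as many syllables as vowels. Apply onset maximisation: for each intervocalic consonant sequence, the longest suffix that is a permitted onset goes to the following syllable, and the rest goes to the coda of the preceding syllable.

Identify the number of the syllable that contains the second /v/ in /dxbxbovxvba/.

4

The vowels are x, x, o, x, a — 5 nuclei, so 5 syllables.
V1 /x/ – V2 /x/: /b/ is a single consonant, so it becomes the next onset.
V2 /x/ – V3 /o/: /b/ is a single consonant, so it becomes the next onset.
V3 /o/ – V4 /x/: just /v/ — single C goes to the following onset.
V4 /x/ – V5 /a/: /vb/; trying suffixes from longest down, /b/ is the first permitted one, so coda /v/ | onset /b/.
Result: dx.bx.bo.vxv.ba.
The second /v/ is in the coda of syllable 4 (/vxv/).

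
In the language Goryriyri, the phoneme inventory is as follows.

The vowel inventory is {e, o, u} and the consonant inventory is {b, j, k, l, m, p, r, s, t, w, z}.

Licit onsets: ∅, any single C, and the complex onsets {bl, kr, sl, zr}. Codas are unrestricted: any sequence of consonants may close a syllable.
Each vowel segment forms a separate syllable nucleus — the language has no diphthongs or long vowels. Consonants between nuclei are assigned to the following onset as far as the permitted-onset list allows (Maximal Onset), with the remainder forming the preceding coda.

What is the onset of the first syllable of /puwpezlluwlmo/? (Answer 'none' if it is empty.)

p

The vowels are u, e, u, o — 4 nuclei, so 4 syllables.
Between /u/ (V1) and /e/ (V2): cluster /wp/ — the longest permitted-onset suffix is /p/; onset = /p/, preceding coda = /w/.
Between /e/ (V2) and /u/ (V3): cluster /zll/ — the longest permitted-onset suffix is /l/; onset = /l/, preceding coda = /zl/.
Between /u/ (V3) and /o/ (V4): /wlm/ splits as /wl/ + /m/ (/m/ is the longest suffix that is a licit onset).
Putting it together: puw.pezl.luwl.mo.
Syllable 1 is /puw/: onset /p/, nucleus /u/, coda /w/.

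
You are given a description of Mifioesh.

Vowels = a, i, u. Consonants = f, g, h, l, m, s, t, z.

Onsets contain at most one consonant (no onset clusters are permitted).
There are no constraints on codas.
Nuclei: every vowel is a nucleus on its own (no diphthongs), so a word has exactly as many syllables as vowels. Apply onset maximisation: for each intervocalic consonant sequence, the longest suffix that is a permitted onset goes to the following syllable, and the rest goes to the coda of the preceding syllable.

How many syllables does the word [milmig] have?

Vowels present: i, i; each is a nucleus, giving 2 syllables.

2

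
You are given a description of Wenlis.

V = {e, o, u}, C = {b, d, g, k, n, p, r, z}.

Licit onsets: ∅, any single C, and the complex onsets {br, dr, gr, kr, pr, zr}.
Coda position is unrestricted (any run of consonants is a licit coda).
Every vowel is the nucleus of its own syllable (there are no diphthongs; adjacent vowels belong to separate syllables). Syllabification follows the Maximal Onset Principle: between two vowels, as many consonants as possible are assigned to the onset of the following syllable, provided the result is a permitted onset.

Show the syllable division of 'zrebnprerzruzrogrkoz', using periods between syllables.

Vowels present: e, e, u, o, o; each is a nucleus, giving 5 syllables.
/e…e/ gap (V1→V2): /bnpr/ splits as /bn/ + /pr/ (/pr/ is the longest suffix that is a licit onset).
/e…u/ gap (V2→V3): cluster /rzr/ — the longest permitted-onset suffix is /zr/; onset = /zr/, preceding coda = /r/.
/u…o/ gap (V3→V4): /zr/ — entire cluster is a permitted onset → onset /zr/, coda ∅.
/o…o/ gap (V4→V5): /grk/; trying suffixes from longest down, /k/ is the first permitted one, so coda /gr/ | onset /k/.

zrebn.prer.zru.zrogr.koz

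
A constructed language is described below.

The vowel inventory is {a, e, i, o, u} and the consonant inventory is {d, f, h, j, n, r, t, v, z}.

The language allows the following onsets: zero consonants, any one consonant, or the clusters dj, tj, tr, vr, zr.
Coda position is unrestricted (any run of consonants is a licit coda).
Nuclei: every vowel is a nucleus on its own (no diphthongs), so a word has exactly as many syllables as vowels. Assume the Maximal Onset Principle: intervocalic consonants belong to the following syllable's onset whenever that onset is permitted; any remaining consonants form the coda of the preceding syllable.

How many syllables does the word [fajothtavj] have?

Vowels present: a, o, a; each is a nucleus, giving 3 syllables.

3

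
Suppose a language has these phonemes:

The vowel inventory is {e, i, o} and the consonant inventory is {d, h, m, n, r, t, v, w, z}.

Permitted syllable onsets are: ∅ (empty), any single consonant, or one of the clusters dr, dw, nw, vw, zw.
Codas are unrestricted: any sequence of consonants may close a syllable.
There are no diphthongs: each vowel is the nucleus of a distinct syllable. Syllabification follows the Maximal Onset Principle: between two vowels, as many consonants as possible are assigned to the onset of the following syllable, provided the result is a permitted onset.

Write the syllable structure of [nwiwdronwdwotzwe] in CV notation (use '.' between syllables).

The vowels are i, o, o, e — 4 nuclei, so 4 syllables.
/i…o/ gap (V1→V2): cluster /wdr/ — the longest permitted-onset suffix is /dr/; onset = /dr/, preceding coda = /w/.
/o…o/ gap (V2→V3): /nwdw/ — longest licit onset from the right is /dw/, leaving /nw/ as coda.
/o…e/ gap (V3→V4): /tzw/ splits as /t/ + /zw/ (/zw/ is the longest suffix that is a licit onset).
So the parse is nwiw.dronw.dwot.zwe.
Mapping each syllable to C/V: /nwiw/ → CCVC, /dronw/ → CCVCC, /dwot/ → CCVC, /zwe/ → CCV.

CCVC.CCVCC.CCVC.CCV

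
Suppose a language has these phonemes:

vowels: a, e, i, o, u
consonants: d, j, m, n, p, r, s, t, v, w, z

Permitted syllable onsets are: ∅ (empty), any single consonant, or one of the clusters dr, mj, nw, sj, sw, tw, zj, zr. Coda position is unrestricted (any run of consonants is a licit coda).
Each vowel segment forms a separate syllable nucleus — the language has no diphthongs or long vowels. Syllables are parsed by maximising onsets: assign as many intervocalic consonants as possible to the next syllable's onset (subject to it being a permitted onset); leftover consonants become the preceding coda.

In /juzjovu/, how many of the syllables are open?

3

Nuclei (vowels): u, o, u → 3 syllables.
V1 /u/ – V2 /o/: /zj/ — entire cluster is a permitted onset → onset /zj/, coda ∅.
V2 /o/ – V3 /u/: /v/ is a single consonant, so it becomes the next onset.
So the parse is ju.zjo.vu.
Classifying each syllable: /ju/ (open), /zjo/ (open), /vu/ (open).
Open syllables: 3.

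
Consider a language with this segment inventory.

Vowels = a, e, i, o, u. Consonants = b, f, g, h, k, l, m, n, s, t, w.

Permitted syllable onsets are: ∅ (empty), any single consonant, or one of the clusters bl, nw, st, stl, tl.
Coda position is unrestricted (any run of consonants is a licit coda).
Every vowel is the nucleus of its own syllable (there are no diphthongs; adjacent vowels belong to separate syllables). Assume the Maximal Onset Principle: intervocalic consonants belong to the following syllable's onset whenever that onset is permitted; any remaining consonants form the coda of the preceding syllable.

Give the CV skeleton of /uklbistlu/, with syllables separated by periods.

Vowels present: u, i, u; each is a nucleus, giving 3 syllables.
Between /u/ (V1) and /i/ (V2): cluster /klb/ — the longest permitted-onset suffix is /b/; onset = /b/, preceding coda = /kl/.
Between /i/ (V2) and /u/ (V3): /stl/ is a licit onset in full, so it all attaches to the next syllable.
Result: ukl.bi.stlu.
Mapping each syllable to C/V: /ukl/ → VCC, /bi/ → CV, /stlu/ → CCCV.

VCC.CV.CCCV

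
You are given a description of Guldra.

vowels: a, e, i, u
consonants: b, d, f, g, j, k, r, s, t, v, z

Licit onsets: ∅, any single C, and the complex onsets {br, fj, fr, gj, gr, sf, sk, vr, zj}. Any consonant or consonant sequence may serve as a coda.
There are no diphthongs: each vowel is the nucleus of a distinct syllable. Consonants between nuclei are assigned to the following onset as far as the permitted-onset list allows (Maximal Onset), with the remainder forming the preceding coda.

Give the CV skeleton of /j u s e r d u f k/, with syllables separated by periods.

The vowels are u, e, u — 3 nuclei, so 3 syllables.
σ1/σ2 boundary: /s/ is a single consonant, so it becomes the next onset.
σ2/σ3 boundary: /rd/ splits as /r/ + /d/ (/d/ is the longest suffix that is a licit onset).
Result: ju.ser.dufk.
Mapping each syllable to C/V: /ju/ → CV, /ser/ → CVC, /dufk/ → CVCC.

CV.CVC.CVCC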